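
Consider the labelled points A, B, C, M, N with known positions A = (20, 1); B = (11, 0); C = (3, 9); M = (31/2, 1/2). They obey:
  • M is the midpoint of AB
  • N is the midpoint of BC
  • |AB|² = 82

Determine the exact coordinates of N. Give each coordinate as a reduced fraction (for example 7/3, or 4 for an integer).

1. N_x = 7  [2·N = B+C = (11, 0)+(3, 9)]
2. N_y = 9/2  [2·N = B+C = (11, 0)+(3, 9)]
   so N = (7, 9/2)

N = (7, 9/2)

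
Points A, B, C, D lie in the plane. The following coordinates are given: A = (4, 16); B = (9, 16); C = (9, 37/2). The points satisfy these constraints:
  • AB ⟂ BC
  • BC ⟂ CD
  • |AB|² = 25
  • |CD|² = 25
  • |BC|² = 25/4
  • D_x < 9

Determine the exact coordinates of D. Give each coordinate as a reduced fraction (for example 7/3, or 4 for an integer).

D = (4, 37/2)

1. D_x = 4  [[BC ⟂ CD ⇒ 5/2y-185/4=0] ∩ [|D−(9, 37/2)|²=25]]
2. D_y = 37/2  [[BC ⟂ CD ⇒ 5/2y-185/4=0] ∩ [|D−(9, 37/2)|²=25]]
   so D = (4, 37/2)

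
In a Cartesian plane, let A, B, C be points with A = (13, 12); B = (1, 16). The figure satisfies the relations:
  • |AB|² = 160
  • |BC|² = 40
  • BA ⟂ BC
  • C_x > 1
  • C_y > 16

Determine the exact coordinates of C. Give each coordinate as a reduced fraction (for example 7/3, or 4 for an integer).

C = (3, 22)

1. C_x = 3  [[BA ⟂ BC ⇒ 12x-4y+52=0] ∩ [|C−(1, 16)|²=40]]
2. C_y = 22  [[BA ⟂ BC ⇒ 12x-4y+52=0] ∩ [|C−(1, 16)|²=40]]
   so C = (3, 22)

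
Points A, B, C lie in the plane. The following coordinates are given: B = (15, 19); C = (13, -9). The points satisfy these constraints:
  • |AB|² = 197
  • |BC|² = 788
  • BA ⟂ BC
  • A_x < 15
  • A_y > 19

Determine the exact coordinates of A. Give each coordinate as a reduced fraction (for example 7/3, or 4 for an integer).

A = (1, 20)

1. A_x = 1  [[BA ⟂ BC ⇒ -2x-28y+562=0] ∩ [|A−(15, 19)|²=197]]
2. A_y = 20  [[BA ⟂ BC ⇒ -2x-28y+562=0] ∩ [|A−(15, 19)|²=197]]
   so A = (1, 20)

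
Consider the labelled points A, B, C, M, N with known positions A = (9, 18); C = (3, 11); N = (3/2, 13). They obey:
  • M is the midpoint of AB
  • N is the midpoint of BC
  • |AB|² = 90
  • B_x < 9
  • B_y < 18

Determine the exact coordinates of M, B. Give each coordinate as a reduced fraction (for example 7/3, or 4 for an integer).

M = (9/2, 33/2)
B = (0, 15)

1. B_x = 0  [B = 2·N−C = 2·(3/2, 13)−(3, 11)]
2. B_y = 15  [B = 2·N−C = 2·(3/2, 13)−(3, 11)]
   so B = (0, 15)
3. M_x = 9/2  [2·M = A+B = (9, 18)+(0, 15)]
4. M_y = 33/2  [2·M = A+B = (9, 18)+(0, 15)]
   so M = (9/2, 33/2)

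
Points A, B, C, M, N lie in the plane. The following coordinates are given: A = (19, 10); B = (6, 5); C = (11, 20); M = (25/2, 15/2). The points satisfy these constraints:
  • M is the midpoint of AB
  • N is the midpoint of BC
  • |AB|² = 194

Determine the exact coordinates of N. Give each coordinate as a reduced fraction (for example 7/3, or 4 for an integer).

N = (17/2, 25/2)

1. N_x = 17/2  [2·N = B+C = (6, 5)+(11, 20)]
2. N_y = 25/2  [2·N = B+C = (6, 5)+(11, 20)]
   so N = (17/2, 25/2)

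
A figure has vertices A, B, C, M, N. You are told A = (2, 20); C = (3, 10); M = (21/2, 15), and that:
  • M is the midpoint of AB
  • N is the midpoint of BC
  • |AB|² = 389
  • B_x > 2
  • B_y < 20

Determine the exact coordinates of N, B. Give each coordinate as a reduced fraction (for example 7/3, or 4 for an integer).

1. B_x = 19  [B = 2·M−A = 2·(21/2, 15)−(2, 20)]
2. B_y = 10  [B = 2·M−A = 2·(21/2, 15)−(2, 20)]
   so B = (19, 10)
3. N_x = 11  [2·N = B+C = (19, 10)+(3, 10)]
4. N_y = 10  [2·N = B+C = (19, 10)+(3, 10)]
   so N = (11, 10)

N = (11, 10)
B = (19, 10)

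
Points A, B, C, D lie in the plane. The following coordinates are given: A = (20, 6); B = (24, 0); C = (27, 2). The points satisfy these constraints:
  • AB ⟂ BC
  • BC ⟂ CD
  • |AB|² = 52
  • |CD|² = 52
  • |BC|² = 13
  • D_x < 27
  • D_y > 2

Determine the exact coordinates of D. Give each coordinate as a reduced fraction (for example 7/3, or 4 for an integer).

D = (23, 8)

1. D_x = 23  [[BC ⟂ CD ⇒ 3x+2y-85=0] ∩ [|D−(27, 2)|²=52]]
2. D_y = 8  [[BC ⟂ CD ⇒ 3x+2y-85=0] ∩ [|D−(27, 2)|²=52]]
   so D = (23, 8)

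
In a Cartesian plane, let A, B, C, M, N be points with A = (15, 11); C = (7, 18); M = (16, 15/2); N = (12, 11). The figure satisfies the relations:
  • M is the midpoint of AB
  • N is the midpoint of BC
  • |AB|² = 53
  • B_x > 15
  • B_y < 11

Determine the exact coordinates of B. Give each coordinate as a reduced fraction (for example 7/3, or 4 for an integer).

1. B_x = 17  [B = 2·M−A = 2·(16, 15/2)−(15, 11)]
2. B_y = 4  [B = 2·M−A = 2·(16, 15/2)−(15, 11)]
   so B = (17, 4)

B = (17, 4)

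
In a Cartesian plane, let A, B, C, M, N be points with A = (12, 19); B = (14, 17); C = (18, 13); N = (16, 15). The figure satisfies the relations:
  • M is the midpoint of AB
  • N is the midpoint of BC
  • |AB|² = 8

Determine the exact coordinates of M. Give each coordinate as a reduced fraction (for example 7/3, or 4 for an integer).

M = (13, 18)

1. M_x = 13  [2·M = A+B = (12, 19)+(14, 17)]
2. M_y = 18  [2·M = A+B = (12, 19)+(14, 17)]
   so M = (13, 18)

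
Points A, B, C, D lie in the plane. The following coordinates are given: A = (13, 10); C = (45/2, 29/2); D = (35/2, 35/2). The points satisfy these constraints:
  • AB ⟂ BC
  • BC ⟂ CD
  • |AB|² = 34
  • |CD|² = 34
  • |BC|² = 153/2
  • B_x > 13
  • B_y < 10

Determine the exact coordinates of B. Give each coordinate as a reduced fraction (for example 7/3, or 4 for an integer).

1. B_x = 18  [[BC ⟂ CD ⇒ 5x-3y-69=0] ∩ [|B−(13, 10)|²=34]]
2. B_y = 7  [[BC ⟂ CD ⇒ 5x-3y-69=0] ∩ [|B−(13, 10)|²=34]]
   so B = (18, 7)

B = (18, 7)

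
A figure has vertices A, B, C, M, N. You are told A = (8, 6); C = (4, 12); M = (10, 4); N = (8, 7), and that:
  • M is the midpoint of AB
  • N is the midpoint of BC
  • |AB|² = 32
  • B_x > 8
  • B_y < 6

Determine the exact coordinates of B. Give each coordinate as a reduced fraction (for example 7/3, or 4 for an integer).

B = (12, 2)

1. B_x = 12  [B = 2·M−A = 2·(10, 4)−(8, 6)]
2. B_y = 2  [B = 2·M−A = 2·(10, 4)−(8, 6)]
   so B = (12, 2)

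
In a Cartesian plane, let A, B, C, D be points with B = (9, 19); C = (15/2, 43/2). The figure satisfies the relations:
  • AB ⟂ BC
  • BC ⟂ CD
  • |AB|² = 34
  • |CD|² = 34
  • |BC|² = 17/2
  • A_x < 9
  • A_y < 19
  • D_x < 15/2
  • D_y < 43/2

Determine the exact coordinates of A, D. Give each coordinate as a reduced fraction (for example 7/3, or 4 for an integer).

1. A_x = 4  [[AB ⟂ BC ⇒ 3/2x-5/2y+34=0] ∩ [|A−(9, 19)|²=34]]
2. A_y = 16  [[AB ⟂ BC ⇒ 3/2x-5/2y+34=0] ∩ [|A−(9, 19)|²=34]]
   so A = (4, 16)
3. D_x = 5/2  [[BC ⟂ CD ⇒ -3/2x+5/2y-85/2=0] ∩ [|D−(15/2, 43/2)|²=34]]
4. D_y = 37/2  [[BC ⟂ CD ⇒ -3/2x+5/2y-85/2=0] ∩ [|D−(15/2, 43/2)|²=34]]
   so D = (5/2, 37/2)

A = (4, 16)
D = (5/2, 37/2)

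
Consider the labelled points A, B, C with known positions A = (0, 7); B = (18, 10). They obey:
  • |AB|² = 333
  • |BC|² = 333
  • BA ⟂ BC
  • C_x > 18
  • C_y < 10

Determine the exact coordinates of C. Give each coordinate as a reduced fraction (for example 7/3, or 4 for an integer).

C = (21, -8)

1. C_x = 21  [[BA ⟂ BC ⇒ -18x-3y+354=0] ∩ [|C−(18, 10)|²=333]]
2. C_y = -8  [[BA ⟂ BC ⇒ -18x-3y+354=0] ∩ [|C−(18, 10)|²=333]]
   so C = (21, -8)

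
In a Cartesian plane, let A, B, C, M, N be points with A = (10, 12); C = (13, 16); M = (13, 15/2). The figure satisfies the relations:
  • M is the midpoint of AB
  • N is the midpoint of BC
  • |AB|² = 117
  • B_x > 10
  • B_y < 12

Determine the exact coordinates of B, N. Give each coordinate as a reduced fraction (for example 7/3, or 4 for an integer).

B = (16, 3)
N = (29/2, 19/2)

1. B_x = 16  [B = 2·M−A = 2·(13, 15/2)−(10, 12)]
2. B_y = 3  [B = 2·M−A = 2·(13, 15/2)−(10, 12)]
   so B = (16, 3)
3. N_x = 29/2  [2·N = B+C = (16, 3)+(13, 16)]
4. N_y = 19/2  [2·N = B+C = (16, 3)+(13, 16)]
   so N = (29/2, 19/2)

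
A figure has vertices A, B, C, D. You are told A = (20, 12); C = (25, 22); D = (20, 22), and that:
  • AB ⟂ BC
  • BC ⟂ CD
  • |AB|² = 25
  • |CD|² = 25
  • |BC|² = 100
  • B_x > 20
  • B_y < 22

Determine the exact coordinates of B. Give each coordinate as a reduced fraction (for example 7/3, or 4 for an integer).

B = (25, 12)

1. B_x = 25  [[BC ⟂ CD ⇒ 5x-125=0] ∩ [|B−(20, 12)|²=25]]
2. B_y = 12  [[BC ⟂ CD ⇒ 5x-125=0] ∩ [|B−(20, 12)|²=25]]
   so B = (25, 12)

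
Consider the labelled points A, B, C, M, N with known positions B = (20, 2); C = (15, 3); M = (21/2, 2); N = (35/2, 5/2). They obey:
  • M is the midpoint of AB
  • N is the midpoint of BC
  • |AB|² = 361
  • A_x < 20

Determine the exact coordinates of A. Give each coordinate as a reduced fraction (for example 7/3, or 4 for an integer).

A = (1, 2)

1. A_x = 1  [A = 2·M−B = 2·(21/2, 2)−(20, 2)]
2. A_y = 2  [A = 2·M−B = 2·(21/2, 2)−(20, 2)]
   so A = (1, 2)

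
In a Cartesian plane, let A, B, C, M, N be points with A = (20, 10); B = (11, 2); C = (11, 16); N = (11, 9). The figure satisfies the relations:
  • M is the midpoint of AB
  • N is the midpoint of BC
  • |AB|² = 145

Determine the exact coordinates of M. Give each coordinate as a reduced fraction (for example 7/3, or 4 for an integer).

M = (31/2, 6)

1. M_x = 31/2  [2·M = A+B = (20, 10)+(11, 2)]
2. M_y = 6  [2·M = A+B = (20, 10)+(11, 2)]
   so M = (31/2, 6)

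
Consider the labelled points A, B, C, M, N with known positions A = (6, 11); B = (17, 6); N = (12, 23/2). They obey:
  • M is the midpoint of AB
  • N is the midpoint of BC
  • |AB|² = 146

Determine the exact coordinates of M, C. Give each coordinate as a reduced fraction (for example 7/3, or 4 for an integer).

1. M_x = 23/2  [2·M = A+B = (6, 11)+(17, 6)]
2. M_y = 17/2  [2·M = A+B = (6, 11)+(17, 6)]
   so M = (23/2, 17/2)
3. C_x = 7  [C = 2·N−B = 2·(12, 23/2)−(17, 6)]
4. C_y = 17  [C = 2·N−B = 2·(12, 23/2)−(17, 6)]
   so C = (7, 17)

M = (23/2, 17/2)
C = (7, 17)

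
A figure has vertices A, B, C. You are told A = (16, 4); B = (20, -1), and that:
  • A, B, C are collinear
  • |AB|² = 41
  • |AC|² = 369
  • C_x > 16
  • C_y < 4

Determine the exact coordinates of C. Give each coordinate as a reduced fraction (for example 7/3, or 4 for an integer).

1. C_x = 28  [[A, B, C are collinear ⇒ 5x+4y-96=0] ∩ [|C−(16, 4)|²=369]]
2. C_y = -11  [[A, B, C are collinear ⇒ 5x+4y-96=0] ∩ [|C−(16, 4)|²=369]]
   so C = (28, -11)

C = (28, -11)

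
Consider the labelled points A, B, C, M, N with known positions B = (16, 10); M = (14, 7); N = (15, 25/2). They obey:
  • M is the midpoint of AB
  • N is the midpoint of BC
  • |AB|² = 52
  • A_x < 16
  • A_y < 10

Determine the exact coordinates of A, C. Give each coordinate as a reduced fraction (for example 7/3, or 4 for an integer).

1. A_x = 12  [A = 2·M−B = 2·(14, 7)−(16, 10)]
2. A_y = 4  [A = 2·M−B = 2·(14, 7)−(16, 10)]
   so A = (12, 4)
3. C_x = 14  [C = 2·N−B = 2·(15, 25/2)−(16, 10)]
4. C_y = 15  [C = 2·N−B = 2·(15, 25/2)−(16, 10)]
   so C = (14, 15)

A = (12, 4)
C = (14, 15)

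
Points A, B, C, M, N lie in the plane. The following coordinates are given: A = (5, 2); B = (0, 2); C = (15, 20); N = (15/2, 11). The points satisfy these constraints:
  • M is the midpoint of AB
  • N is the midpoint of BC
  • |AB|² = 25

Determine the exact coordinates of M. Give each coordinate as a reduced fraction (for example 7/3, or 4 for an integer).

1. M_x = 5/2  [2·M = A+B = (5, 2)+(0, 2)]
2. M_y = 2  [2·M = A+B = (5, 2)+(0, 2)]
   so M = (5/2, 2)

M = (5/2, 2)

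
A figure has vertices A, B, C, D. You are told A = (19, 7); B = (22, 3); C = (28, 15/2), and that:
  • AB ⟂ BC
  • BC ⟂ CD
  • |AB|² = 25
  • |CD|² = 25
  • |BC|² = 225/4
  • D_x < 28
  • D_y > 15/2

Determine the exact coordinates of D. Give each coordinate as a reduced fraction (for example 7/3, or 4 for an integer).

D = (25, 23/2)

1. D_x = 25  [[BC ⟂ CD ⇒ 6x+9/2y-807/4=0] ∩ [|D−(28, 15/2)|²=25]]
2. D_y = 23/2  [[BC ⟂ CD ⇒ 6x+9/2y-807/4=0] ∩ [|D−(28, 15/2)|²=25]]
   so D = (25, 23/2)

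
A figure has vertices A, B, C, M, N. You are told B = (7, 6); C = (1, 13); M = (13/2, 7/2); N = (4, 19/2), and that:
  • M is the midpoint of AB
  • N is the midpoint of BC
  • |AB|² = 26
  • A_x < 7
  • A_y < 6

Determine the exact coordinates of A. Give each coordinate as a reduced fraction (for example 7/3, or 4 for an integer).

1. A_x = 6  [A = 2·M−B = 2·(13/2, 7/2)−(7, 6)]
2. A_y = 1  [A = 2·M−B = 2·(13/2, 7/2)−(7, 6)]
   so A = (6, 1)

A = (6, 1)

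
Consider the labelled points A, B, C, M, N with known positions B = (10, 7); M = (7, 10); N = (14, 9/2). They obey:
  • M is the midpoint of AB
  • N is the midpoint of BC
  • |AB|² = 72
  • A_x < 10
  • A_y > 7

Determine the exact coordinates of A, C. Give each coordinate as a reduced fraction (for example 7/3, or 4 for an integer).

A = (4, 13)
C = (18, 2)

1. A_x = 4  [A = 2·M−B = 2·(7, 10)−(10, 7)]
2. A_y = 13  [A = 2·M−B = 2·(7, 10)−(10, 7)]
   so A = (4, 13)
3. C_x = 18  [C = 2·N−B = 2·(14, 9/2)−(10, 7)]
4. C_y = 2  [C = 2·N−B = 2·(14, 9/2)−(10, 7)]
   so C = (18, 2)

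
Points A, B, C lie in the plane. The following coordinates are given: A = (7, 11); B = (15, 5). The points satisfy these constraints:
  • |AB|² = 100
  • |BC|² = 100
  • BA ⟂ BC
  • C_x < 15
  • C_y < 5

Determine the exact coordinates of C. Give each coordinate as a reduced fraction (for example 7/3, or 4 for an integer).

C = (9, -3)

1. C_x = 9  [[BA ⟂ BC ⇒ -8x+6y+90=0] ∩ [|C−(15, 5)|²=100]]
2. C_y = -3  [[BA ⟂ BC ⇒ -8x+6y+90=0] ∩ [|C−(15, 5)|²=100]]
   so C = (9, -3)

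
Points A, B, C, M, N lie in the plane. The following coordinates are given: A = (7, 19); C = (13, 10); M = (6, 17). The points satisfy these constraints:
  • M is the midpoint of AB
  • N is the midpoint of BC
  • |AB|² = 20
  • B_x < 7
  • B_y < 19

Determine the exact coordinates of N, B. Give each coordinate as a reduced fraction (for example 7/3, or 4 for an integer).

N = (9, 25/2)
B = (5, 15)

1. B_x = 5  [B = 2·M−A = 2·(6, 17)−(7, 19)]
2. B_y = 15  [B = 2·M−A = 2·(6, 17)−(7, 19)]
   so B = (5, 15)
3. N_x = 9  [2·N = B+C = (5, 15)+(13, 10)]
4. N_y = 25/2  [2·N = B+C = (5, 15)+(13, 10)]
   so N = (9, 25/2)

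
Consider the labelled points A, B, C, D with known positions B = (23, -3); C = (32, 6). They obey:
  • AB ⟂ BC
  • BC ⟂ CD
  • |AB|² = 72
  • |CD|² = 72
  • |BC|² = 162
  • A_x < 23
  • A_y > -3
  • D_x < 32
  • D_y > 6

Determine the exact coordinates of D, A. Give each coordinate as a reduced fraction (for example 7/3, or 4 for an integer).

1. D_x = 26  [[BC ⟂ CD ⇒ 9x+9y-342=0] ∩ [|D−(32, 6)|²=72]]
2. D_y = 12  [[BC ⟂ CD ⇒ 9x+9y-342=0] ∩ [|D−(32, 6)|²=72]]
   so D = (26, 12)
3. A_x = 17  [[AB ⟂ BC ⇒ -9x-9y+180=0] ∩ [|A−(23, -3)|²=72]]
4. A_y = 3  [[AB ⟂ BC ⇒ -9x-9y+180=0] ∩ [|A−(23, -3)|²=72]]
   so A = (17, 3)

D = (26, 12)
A = (17, 3)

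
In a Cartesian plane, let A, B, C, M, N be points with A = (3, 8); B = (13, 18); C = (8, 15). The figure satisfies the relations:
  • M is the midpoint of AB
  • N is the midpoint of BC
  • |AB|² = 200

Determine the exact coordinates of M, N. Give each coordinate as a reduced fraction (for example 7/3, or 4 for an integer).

M = (8, 13)
N = (21/2, 33/2)

1. M_x = 8  [2·M = A+B = (3, 8)+(13, 18)]
2. M_y = 13  [2·M = A+B = (3, 8)+(13, 18)]
   so M = (8, 13)
3. N_x = 21/2  [2·N = B+C = (13, 18)+(8, 15)]
4. N_y = 33/2  [2·N = B+C = (13, 18)+(8, 15)]
   so N = (21/2, 33/2)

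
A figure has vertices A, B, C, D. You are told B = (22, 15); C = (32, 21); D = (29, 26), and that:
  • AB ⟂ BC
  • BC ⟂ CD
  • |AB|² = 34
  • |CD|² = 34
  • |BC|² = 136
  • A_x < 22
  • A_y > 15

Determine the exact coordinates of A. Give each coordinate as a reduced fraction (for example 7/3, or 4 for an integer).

1. A_x = 19  [[AB ⟂ BC ⇒ -10x-6y+310=0] ∩ [|A−(22, 15)|²=34]]
2. A_y = 20  [[AB ⟂ BC ⇒ -10x-6y+310=0] ∩ [|A−(22, 15)|²=34]]
   so A = (19, 20)

A = (19, 20)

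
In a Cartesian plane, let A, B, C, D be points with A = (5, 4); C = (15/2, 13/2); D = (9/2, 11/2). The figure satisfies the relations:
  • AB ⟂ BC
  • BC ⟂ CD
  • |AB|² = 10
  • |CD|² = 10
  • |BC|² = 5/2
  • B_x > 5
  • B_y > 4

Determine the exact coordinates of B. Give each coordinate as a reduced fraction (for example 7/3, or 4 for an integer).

1. B_x = 8  [[BC ⟂ CD ⇒ 3x+1y-29=0] ∩ [|B−(5, 4)|²=10]]
2. B_y = 5  [[BC ⟂ CD ⇒ 3x+1y-29=0] ∩ [|B−(5, 4)|²=10]]
   so B = (8, 5)

B = (8, 5)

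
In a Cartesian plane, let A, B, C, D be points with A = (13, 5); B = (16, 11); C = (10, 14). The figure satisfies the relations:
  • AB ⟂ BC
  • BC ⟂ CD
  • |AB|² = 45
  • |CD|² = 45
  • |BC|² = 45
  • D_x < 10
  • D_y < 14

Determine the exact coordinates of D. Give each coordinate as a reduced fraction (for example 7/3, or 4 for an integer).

1. D_x = 7  [[BC ⟂ CD ⇒ -6x+3y+18=0] ∩ [|D−(10, 14)|²=45]]
2. D_y = 8  [[BC ⟂ CD ⇒ -6x+3y+18=0] ∩ [|D−(10, 14)|²=45]]
   so D = (7, 8)

D = (7, 8)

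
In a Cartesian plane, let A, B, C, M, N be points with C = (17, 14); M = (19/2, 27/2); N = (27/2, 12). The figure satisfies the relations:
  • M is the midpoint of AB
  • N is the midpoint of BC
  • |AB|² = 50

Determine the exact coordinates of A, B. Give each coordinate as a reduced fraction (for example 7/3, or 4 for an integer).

1. B_x = 10  [B = 2·N−C = 2·(27/2, 12)−(17, 14)]
2. B_y = 10  [B = 2·N−C = 2·(27/2, 12)−(17, 14)]
   so B = (10, 10)
3. A_x = 9  [A = 2·M−B = 2·(19/2, 27/2)−(10, 10)]
4. A_y = 17  [A = 2·M−B = 2·(19/2, 27/2)−(10, 10)]
   so A = (9, 17)

A = (9, 17)
B = (10, 10)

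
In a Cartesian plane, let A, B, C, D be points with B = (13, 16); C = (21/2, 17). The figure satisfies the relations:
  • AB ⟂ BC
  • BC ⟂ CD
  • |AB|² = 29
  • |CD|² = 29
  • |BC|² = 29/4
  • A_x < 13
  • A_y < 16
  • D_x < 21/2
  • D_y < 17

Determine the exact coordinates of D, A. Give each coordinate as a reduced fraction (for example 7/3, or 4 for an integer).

D = (17/2, 12)
A = (11, 11)

1. D_x = 17/2  [[BC ⟂ CD ⇒ -5/2x+1y+37/4=0] ∩ [|D−(21/2, 17)|²=29]]
2. D_y = 12  [[BC ⟂ CD ⇒ -5/2x+1y+37/4=0] ∩ [|D−(21/2, 17)|²=29]]
   so D = (17/2, 12)
3. A_x = 11  [[AB ⟂ BC ⇒ 5/2x-1y-33/2=0] ∩ [|A−(13, 16)|²=29]]
4. A_y = 11  [[AB ⟂ BC ⇒ 5/2x-1y-33/2=0] ∩ [|A−(13, 16)|²=29]]
   so A = (11, 11)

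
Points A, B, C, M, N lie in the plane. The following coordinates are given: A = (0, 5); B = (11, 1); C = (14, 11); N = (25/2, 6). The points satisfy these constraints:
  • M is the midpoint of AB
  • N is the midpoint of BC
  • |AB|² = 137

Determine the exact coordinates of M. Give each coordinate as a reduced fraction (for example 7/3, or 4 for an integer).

M = (11/2, 3)

1. M_x = 11/2  [2·M = A+B = (0, 5)+(11, 1)]
2. M_y = 3  [2·M = A+B = (0, 5)+(11, 1)]
   so M = (11/2, 3)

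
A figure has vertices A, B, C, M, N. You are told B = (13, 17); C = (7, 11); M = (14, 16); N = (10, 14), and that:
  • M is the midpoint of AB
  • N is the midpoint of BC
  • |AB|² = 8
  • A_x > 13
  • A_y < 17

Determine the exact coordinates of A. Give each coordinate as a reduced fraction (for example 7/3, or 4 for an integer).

1. A_x = 15  [A = 2·M−B = 2·(14, 16)−(13, 17)]
2. A_y = 15  [A = 2·M−B = 2·(14, 16)−(13, 17)]
   so A = (15, 15)

A = (15, 15)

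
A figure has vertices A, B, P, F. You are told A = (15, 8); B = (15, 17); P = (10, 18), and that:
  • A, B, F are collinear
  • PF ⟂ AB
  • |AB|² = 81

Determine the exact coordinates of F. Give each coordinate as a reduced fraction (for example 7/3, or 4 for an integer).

1. F_x = 15  [[A, B, F are collinear ⇒ -9x+135=0] ∩ [PF ⟂ AB ⇒ 9y-162=0]]
2. F_y = 18  [[A, B, F are collinear ⇒ -9x+135=0] ∩ [PF ⟂ AB ⇒ 9y-162=0]]
   so F = (15, 18)

F = (15, 18)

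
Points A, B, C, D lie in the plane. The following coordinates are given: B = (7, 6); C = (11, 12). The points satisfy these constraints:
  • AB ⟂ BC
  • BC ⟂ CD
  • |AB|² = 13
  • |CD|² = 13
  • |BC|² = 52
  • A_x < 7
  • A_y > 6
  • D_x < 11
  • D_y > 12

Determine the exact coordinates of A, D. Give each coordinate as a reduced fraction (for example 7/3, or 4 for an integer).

1. A_x = 4  [[AB ⟂ BC ⇒ -4x-6y+64=0] ∩ [|A−(7, 6)|²=13]]
2. A_y = 8  [[AB ⟂ BC ⇒ -4x-6y+64=0] ∩ [|A−(7, 6)|²=13]]
   so A = (4, 8)
3. D_x = 8  [[BC ⟂ CD ⇒ 4x+6y-116=0] ∩ [|D−(11, 12)|²=13]]
4. D_y = 14  [[BC ⟂ CD ⇒ 4x+6y-116=0] ∩ [|D−(11, 12)|²=13]]
   so D = (8, 14)

A = (4, 8)
D = (8, 14)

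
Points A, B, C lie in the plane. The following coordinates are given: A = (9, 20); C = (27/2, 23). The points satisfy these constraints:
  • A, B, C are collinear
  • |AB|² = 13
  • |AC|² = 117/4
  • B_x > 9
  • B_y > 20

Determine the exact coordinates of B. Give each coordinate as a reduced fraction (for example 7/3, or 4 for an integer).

B = (12, 22)

1. B_x = 12  [[A, B, C are collinear ⇒ 3x-9/2y+63=0] ∩ [|B−(9, 20)|²=13]]
2. B_y = 22  [[A, B, C are collinear ⇒ 3x-9/2y+63=0] ∩ [|B−(9, 20)|²=13]]
   so B = (12, 22)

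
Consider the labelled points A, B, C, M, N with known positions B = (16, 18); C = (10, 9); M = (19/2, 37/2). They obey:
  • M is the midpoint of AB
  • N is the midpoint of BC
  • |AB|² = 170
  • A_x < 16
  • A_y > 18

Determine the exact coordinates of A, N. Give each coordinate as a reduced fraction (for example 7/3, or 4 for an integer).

1. A_x = 3  [A = 2·M−B = 2·(19/2, 37/2)−(16, 18)]
2. A_y = 19  [A = 2·M−B = 2·(19/2, 37/2)−(16, 18)]
   so A = (3, 19)
3. N_x = 13  [2·N = B+C = (16, 18)+(10, 9)]
4. N_y = 27/2  [2·N = B+C = (16, 18)+(10, 9)]
   so N = (13, 27/2)

A = (3, 19)
N = (13, 27/2)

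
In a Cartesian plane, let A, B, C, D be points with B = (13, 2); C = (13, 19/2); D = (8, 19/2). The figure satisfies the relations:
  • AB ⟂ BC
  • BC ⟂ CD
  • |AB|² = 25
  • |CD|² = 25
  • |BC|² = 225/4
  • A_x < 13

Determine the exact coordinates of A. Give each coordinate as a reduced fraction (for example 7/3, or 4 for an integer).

A = (8, 2)

1. A_x = 8  [[AB ⟂ BC ⇒ -15/2y+15=0] ∩ [|A−(13, 2)|²=25]]
2. A_y = 2  [[AB ⟂ BC ⇒ -15/2y+15=0] ∩ [|A−(13, 2)|²=25]]
   so A = (8, 2)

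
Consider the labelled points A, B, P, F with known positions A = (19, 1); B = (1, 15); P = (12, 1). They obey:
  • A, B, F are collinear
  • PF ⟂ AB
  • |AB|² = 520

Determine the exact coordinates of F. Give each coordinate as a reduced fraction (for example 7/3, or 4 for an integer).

1. F_x = 1903/130  [[A, B, F are collinear ⇒ -14x-18y+284=0] ∩ [PF ⟂ AB ⇒ -18x+14y+202=0]]
2. F_y = 571/130  [[A, B, F are collinear ⇒ -14x-18y+284=0] ∩ [PF ⟂ AB ⇒ -18x+14y+202=0]]
   so F = (1903/130, 571/130)

F = (1903/130, 571/130)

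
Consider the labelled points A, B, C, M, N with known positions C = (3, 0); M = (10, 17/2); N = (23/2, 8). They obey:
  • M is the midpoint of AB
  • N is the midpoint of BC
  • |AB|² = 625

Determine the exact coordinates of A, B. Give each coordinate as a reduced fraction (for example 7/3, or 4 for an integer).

1. B_x = 20  [B = 2·N−C = 2·(23/2, 8)−(3, 0)]
2. B_y = 16  [B = 2·N−C = 2·(23/2, 8)−(3, 0)]
   so B = (20, 16)
3. A_x = 0  [A = 2·M−B = 2·(10, 17/2)−(20, 16)]
4. A_y = 1  [A = 2·M−B = 2·(10, 17/2)−(20, 16)]
   so A = (0, 1)

A = (0, 1)
B = (20, 16)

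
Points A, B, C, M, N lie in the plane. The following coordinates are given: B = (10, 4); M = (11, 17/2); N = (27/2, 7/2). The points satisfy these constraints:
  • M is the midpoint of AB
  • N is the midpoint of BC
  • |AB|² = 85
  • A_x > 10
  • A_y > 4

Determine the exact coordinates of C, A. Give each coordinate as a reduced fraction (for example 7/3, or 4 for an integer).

1. A_x = 12  [A = 2·M−B = 2·(11, 17/2)−(10, 4)]
2. A_y = 13  [A = 2·M−B = 2·(11, 17/2)−(10, 4)]
   so A = (12, 13)
3. C_x = 17  [C = 2·N−B = 2·(27/2, 7/2)−(10, 4)]
4. C_y = 3  [C = 2·N−B = 2·(27/2, 7/2)−(10, 4)]
   so C = (17, 3)

C = (17, 3)
A = (12, 13)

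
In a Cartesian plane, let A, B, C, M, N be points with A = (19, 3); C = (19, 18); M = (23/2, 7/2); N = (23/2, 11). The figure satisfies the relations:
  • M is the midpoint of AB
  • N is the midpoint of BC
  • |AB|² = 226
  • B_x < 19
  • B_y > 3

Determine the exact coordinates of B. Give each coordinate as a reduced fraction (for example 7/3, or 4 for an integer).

1. B_x = 4  [B = 2·M−A = 2·(23/2, 7/2)−(19, 3)]
2. B_y = 4  [B = 2·M−A = 2·(23/2, 7/2)−(19, 3)]
   so B = (4, 4)

B = (4, 4)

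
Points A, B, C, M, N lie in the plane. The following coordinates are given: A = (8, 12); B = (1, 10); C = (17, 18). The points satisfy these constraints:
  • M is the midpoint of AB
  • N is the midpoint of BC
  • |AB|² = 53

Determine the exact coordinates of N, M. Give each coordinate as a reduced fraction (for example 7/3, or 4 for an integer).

1. M_x = 9/2  [2·M = A+B = (8, 12)+(1, 10)]
2. M_y = 11  [2·M = A+B = (8, 12)+(1, 10)]
   so M = (9/2, 11)
3. N_x = 9  [2·N = B+C = (1, 10)+(17, 18)]
4. N_y = 14  [2·N = B+C = (1, 10)+(17, 18)]
   so N = (9, 14)

N = (9, 14)
M = (9/2, 11)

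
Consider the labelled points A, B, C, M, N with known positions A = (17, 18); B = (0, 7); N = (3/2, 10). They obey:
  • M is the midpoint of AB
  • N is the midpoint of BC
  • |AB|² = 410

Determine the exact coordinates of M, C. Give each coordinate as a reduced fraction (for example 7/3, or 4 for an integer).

1. M_x = 17/2  [2·M = A+B = (17, 18)+(0, 7)]
2. M_y = 25/2  [2·M = A+B = (17, 18)+(0, 7)]
   so M = (17/2, 25/2)
3. C_x = 3  [C = 2·N−B = 2·(3/2, 10)−(0, 7)]
4. C_y = 13  [C = 2·N−B = 2·(3/2, 10)−(0, 7)]
   so C = (3, 13)

M = (17/2, 25/2)
C = (3, 13)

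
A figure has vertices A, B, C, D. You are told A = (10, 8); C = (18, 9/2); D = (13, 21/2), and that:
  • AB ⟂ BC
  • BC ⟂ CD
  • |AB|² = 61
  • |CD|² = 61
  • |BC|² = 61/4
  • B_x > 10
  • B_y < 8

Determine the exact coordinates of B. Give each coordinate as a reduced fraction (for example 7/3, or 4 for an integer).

1. B_x = 15  [[BC ⟂ CD ⇒ 5x-6y-63=0] ∩ [|B−(10, 8)|²=61]]
2. B_y = 2  [[BC ⟂ CD ⇒ 5x-6y-63=0] ∩ [|B−(10, 8)|²=61]]
   so B = (15, 2)

B = (15, 2)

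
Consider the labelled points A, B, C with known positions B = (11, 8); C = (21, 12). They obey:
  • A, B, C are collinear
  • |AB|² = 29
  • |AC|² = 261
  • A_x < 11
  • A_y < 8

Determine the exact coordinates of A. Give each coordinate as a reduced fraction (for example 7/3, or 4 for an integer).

A = (6, 6)

1. A_x = 6  [[A, B, C are collinear ⇒ -4x+10y-36=0] ∩ [|A−(11, 8)|²=29]]
2. A_y = 6  [[A, B, C are collinear ⇒ -4x+10y-36=0] ∩ [|A−(11, 8)|²=29]]
   so A = (6, 6)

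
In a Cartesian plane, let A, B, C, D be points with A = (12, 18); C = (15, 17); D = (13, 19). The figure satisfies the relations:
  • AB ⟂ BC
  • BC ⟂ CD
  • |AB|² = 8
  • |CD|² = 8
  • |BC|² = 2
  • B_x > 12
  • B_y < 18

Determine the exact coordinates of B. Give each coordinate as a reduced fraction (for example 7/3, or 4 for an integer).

B = (14, 16)

1. B_x = 14  [[BC ⟂ CD ⇒ 2x-2y+4=0] ∩ [|B−(12, 18)|²=8]]
2. B_y = 16  [[BC ⟂ CD ⇒ 2x-2y+4=0] ∩ [|B−(12, 18)|²=8]]
   so B = (14, 16)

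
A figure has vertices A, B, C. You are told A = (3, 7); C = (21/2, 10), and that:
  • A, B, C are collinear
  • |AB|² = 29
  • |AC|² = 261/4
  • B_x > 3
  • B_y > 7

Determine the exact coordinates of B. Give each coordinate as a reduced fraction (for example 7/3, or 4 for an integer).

B = (8, 9)

1. B_x = 8  [[A, B, C are collinear ⇒ 3x-15/2y+87/2=0] ∩ [|B−(3, 7)|²=29]]
2. B_y = 9  [[A, B, C are collinear ⇒ 3x-15/2y+87/2=0] ∩ [|B−(3, 7)|²=29]]
   so B = (8, 9)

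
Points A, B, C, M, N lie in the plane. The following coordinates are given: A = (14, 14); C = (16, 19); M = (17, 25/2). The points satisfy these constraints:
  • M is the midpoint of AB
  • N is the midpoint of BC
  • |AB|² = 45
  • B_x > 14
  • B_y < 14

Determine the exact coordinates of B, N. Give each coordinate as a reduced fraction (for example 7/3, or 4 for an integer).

1. B_x = 20  [B = 2·M−A = 2·(17, 25/2)−(14, 14)]
2. B_y = 11  [B = 2·M−A = 2·(17, 25/2)−(14, 14)]
   so B = (20, 11)
3. N_x = 18  [2·N = B+C = (20, 11)+(16, 19)]
4. N_y = 15  [2·N = B+C = (20, 11)+(16, 19)]
   so N = (18, 15)

B = (20, 11)
N = (18, 15)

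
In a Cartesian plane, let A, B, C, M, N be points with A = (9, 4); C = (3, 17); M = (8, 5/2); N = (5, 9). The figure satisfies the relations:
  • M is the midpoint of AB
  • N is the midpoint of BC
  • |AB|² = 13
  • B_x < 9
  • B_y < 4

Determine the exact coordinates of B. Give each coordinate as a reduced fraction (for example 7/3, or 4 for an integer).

1. B_x = 7  [B = 2·M−A = 2·(8, 5/2)−(9, 4)]
2. B_y = 1  [B = 2·M−A = 2·(8, 5/2)−(9, 4)]
   so B = (7, 1)

B = (7, 1)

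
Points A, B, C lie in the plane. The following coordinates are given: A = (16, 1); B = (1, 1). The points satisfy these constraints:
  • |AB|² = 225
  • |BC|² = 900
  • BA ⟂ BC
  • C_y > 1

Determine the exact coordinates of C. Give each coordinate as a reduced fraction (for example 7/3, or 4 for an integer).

1. C_x = 1  [[BA ⟂ BC ⇒ 15x-15=0] ∩ [|C−(1, 1)|²=900]]
2. C_y = 31  [[BA ⟂ BC ⇒ 15x-15=0] ∩ [|C−(1, 1)|²=900]]
   so C = (1, 31)

C = (1, 31)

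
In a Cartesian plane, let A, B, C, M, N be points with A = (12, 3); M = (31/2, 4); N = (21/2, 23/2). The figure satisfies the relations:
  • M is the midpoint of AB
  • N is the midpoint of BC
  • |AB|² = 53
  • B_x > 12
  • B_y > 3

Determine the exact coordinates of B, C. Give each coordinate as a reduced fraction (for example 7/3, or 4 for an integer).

B = (19, 5)
C = (2, 18)

1. B_x = 19  [B = 2·M−A = 2·(31/2, 4)−(12, 3)]
2. B_y = 5  [B = 2·M−A = 2·(31/2, 4)−(12, 3)]
   so B = (19, 5)
3. C_x = 2  [C = 2·N−B = 2·(21/2, 23/2)−(19, 5)]
4. C_y = 18  [C = 2·N−B = 2·(21/2, 23/2)−(19, 5)]
   so C = (2, 18)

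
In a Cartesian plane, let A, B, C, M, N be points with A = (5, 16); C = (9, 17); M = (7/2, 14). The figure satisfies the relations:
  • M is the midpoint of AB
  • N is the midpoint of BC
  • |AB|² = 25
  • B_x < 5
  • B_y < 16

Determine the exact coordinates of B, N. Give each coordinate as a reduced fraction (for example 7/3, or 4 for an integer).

B = (2, 12)
N = (11/2, 29/2)

1. B_x = 2  [B = 2·M−A = 2·(7/2, 14)−(5, 16)]
2. B_y = 12  [B = 2·M−A = 2·(7/2, 14)−(5, 16)]
   so B = (2, 12)
3. N_x = 11/2  [2·N = B+C = (2, 12)+(9, 17)]
4. N_y = 29/2  [2·N = B+C = (2, 12)+(9, 17)]
   so N = (11/2, 29/2)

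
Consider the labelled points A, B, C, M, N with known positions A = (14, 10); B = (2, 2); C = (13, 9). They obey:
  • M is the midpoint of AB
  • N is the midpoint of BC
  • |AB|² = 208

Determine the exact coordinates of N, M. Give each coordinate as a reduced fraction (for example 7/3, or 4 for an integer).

N = (15/2, 11/2)
M = (8, 6)

1. M_x = 8  [2·M = A+B = (14, 10)+(2, 2)]
2. M_y = 6  [2·M = A+B = (14, 10)+(2, 2)]
   so M = (8, 6)
3. N_x = 15/2  [2·N = B+C = (2, 2)+(13, 9)]
4. N_y = 11/2  [2·N = B+C = (2, 2)+(13, 9)]
   so N = (15/2, 11/2)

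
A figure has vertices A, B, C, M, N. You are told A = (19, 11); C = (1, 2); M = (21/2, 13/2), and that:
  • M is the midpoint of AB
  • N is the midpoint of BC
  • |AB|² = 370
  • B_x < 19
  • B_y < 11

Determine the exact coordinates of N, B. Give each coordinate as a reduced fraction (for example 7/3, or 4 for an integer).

N = (3/2, 2)
B = (2, 2)

1. B_x = 2  [B = 2·M−A = 2·(21/2, 13/2)−(19, 11)]
2. B_y = 2  [B = 2·M−A = 2·(21/2, 13/2)−(19, 11)]
   so B = (2, 2)
3. N_x = 3/2  [2·N = B+C = (2, 2)+(1, 2)]
4. N_y = 2  [2·N = B+C = (2, 2)+(1, 2)]
   so N = (3/2, 2)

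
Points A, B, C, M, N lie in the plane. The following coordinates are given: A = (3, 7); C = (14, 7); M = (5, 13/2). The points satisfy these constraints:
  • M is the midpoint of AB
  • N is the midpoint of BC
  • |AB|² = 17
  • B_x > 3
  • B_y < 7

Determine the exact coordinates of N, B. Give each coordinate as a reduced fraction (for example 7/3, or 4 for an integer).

1. B_x = 7  [B = 2·M−A = 2·(5, 13/2)−(3, 7)]
2. B_y = 6  [B = 2·M−A = 2·(5, 13/2)−(3, 7)]
   so B = (7, 6)
3. N_x = 21/2  [2·N = B+C = (7, 6)+(14, 7)]
4. N_y = 13/2  [2·N = B+C = (7, 6)+(14, 7)]
   so N = (21/2, 13/2)

N = (21/2, 13/2)
B = (7, 6)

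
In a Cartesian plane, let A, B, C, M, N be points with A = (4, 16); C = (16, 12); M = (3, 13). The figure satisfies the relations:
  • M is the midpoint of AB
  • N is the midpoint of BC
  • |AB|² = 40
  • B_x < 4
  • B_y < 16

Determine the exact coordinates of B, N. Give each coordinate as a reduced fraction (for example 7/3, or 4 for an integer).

B = (2, 10)
N = (9, 11)

1. B_x = 2  [B = 2·M−A = 2·(3, 13)−(4, 16)]
2. B_y = 10  [B = 2·M−A = 2·(3, 13)−(4, 16)]
   so B = (2, 10)
3. N_x = 9  [2·N = B+C = (2, 10)+(16, 12)]
4. N_y = 11  [2·N = B+C = (2, 10)+(16, 12)]
   so N = (9, 11)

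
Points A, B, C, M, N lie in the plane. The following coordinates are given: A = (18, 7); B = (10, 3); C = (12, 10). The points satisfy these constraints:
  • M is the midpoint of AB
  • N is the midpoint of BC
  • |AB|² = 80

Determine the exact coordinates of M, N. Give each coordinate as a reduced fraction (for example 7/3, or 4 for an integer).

1. M_x = 14  [2·M = A+B = (18, 7)+(10, 3)]
2. M_y = 5  [2·M = A+B = (18, 7)+(10, 3)]
   so M = (14, 5)
3. N_x = 11  [2·N = B+C = (10, 3)+(12, 10)]
4. N_y = 13/2  [2·N = B+C = (10, 3)+(12, 10)]
   so N = (11, 13/2)

M = (14, 5)
N = (11, 13/2)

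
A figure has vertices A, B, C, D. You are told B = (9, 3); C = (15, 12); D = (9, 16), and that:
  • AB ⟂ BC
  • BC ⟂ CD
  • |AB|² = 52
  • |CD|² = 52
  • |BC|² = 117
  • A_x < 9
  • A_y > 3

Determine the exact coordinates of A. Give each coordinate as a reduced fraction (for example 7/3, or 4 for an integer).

1. A_x = 3  [[AB ⟂ BC ⇒ -6x-9y+81=0] ∩ [|A−(9, 3)|²=52]]
2. A_y = 7  [[AB ⟂ BC ⇒ -6x-9y+81=0] ∩ [|A−(9, 3)|²=52]]
   so A = (3, 7)

A = (3, 7)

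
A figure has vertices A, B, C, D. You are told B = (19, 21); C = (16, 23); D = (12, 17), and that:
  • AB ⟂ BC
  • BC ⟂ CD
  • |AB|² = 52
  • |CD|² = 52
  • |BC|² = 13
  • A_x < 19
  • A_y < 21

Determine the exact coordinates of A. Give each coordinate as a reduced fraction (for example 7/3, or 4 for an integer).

1. A_x = 15  [[AB ⟂ BC ⇒ 3x-2y-15=0] ∩ [|A−(19, 21)|²=52]]
2. A_y = 15  [[AB ⟂ BC ⇒ 3x-2y-15=0] ∩ [|A−(19, 21)|²=52]]
   so A = (15, 15)

A = (15, 15)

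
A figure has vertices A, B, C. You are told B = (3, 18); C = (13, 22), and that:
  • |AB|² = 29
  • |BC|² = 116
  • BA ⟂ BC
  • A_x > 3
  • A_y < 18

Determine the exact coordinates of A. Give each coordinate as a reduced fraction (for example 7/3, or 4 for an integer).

A = (5, 13)

1. A_x = 5  [[BA ⟂ BC ⇒ 10x+4y-102=0] ∩ [|A−(3, 18)|²=29]]
2. A_y = 13  [[BA ⟂ BC ⇒ 10x+4y-102=0] ∩ [|A−(3, 18)|²=29]]
   so A = (5, 13)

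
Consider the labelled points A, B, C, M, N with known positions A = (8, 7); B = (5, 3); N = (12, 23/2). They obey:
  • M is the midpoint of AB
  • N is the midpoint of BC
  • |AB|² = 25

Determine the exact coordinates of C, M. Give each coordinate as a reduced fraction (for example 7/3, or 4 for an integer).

1. M_x = 13/2  [2·M = A+B = (8, 7)+(5, 3)]
2. M_y = 5  [2·M = A+B = (8, 7)+(5, 3)]
   so M = (13/2, 5)
3. C_x = 19  [C = 2·N−B = 2·(12, 23/2)−(5, 3)]
4. C_y = 20  [C = 2·N−B = 2·(12, 23/2)−(5, 3)]
   so C = (19, 20)

C = (19, 20)
M = (13/2, 5)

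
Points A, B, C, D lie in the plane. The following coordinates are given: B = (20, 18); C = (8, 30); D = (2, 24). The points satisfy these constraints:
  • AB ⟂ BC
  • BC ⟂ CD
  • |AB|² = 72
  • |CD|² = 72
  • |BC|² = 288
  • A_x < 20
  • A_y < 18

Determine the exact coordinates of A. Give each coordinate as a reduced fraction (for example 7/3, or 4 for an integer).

A = (14, 12)

1. A_x = 14  [[AB ⟂ BC ⇒ 12x-12y-24=0] ∩ [|A−(20, 18)|²=72]]
2. A_y = 12  [[AB ⟂ BC ⇒ 12x-12y-24=0] ∩ [|A−(20, 18)|²=72]]
   so A = (14, 12)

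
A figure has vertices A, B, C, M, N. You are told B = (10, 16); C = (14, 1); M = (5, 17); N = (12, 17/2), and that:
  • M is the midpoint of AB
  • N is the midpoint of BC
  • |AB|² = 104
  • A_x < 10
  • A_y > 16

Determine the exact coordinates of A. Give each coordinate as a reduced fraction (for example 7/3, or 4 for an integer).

A = (0, 18)

1. A_x = 0  [A = 2·M−B = 2·(5, 17)−(10, 16)]
2. A_y = 18  [A = 2·M−B = 2·(5, 17)−(10, 16)]
   so A = (0, 18)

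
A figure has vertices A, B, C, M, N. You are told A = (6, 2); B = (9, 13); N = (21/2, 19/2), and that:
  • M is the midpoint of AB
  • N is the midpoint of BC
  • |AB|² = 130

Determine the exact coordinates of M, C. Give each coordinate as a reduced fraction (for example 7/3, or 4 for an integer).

1. M_x = 15/2  [2·M = A+B = (6, 2)+(9, 13)]
2. M_y = 15/2  [2·M = A+B = (6, 2)+(9, 13)]
   so M = (15/2, 15/2)
3. C_x = 12  [C = 2·N−B = 2·(21/2, 19/2)−(9, 13)]
4. C_y = 6  [C = 2·N−B = 2·(21/2, 19/2)−(9, 13)]
   so C = (12, 6)

M = (15/2, 15/2)
C = (12, 6)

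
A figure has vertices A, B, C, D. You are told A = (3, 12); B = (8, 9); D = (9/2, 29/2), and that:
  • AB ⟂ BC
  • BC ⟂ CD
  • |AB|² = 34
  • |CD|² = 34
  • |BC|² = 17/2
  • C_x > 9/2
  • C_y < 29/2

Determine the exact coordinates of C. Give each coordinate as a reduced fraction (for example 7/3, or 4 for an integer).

1. C_x = 19/2  [[AB ⟂ BC ⇒ 5x-3y-13=0] ∩ [|C−(9/2, 29/2)|²=34]]
2. C_y = 23/2  [[AB ⟂ BC ⇒ 5x-3y-13=0] ∩ [|C−(9/2, 29/2)|²=34]]
   so C = (19/2, 23/2)

C = (19/2, 23/2)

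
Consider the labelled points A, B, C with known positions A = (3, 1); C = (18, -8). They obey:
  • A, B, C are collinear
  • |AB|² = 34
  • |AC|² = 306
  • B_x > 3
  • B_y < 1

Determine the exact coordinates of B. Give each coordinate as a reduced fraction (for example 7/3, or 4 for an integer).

B = (8, -2)

1. B_x = 8  [[A, B, C are collinear ⇒ -9x-15y+42=0] ∩ [|B−(3, 1)|²=34]]
2. B_y = -2  [[A, B, C are collinear ⇒ -9x-15y+42=0] ∩ [|B−(3, 1)|²=34]]
   so B = (8, -2)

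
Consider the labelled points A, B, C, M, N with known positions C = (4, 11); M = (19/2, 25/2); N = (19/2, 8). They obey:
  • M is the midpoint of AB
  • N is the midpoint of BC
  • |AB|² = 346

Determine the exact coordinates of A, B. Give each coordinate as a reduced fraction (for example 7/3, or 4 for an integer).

A = (4, 20)
B = (15, 5)

1. B_x = 15  [B = 2·N−C = 2·(19/2, 8)−(4, 11)]
2. B_y = 5  [B = 2·N−C = 2·(19/2, 8)−(4, 11)]
   so B = (15, 5)
3. A_x = 4  [A = 2·M−B = 2·(19/2, 25/2)−(15, 5)]
4. A_y = 20  [A = 2·M−B = 2·(19/2, 25/2)−(15, 5)]
   so A = (4, 20)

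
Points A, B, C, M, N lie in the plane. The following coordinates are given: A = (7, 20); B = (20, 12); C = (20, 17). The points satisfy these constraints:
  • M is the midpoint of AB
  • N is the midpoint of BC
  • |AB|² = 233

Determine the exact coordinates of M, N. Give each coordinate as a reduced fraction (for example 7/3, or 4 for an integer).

M = (27/2, 16)
N = (20, 29/2)

1. M_x = 27/2  [2·M = A+B = (7, 20)+(20, 12)]
2. M_y = 16  [2·M = A+B = (7, 20)+(20, 12)]
   so M = (27/2, 16)
3. N_x = 20  [2·N = B+C = (20, 12)+(20, 17)]
4. N_y = 29/2  [2·N = B+C = (20, 12)+(20, 17)]
   so N = (20, 29/2)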